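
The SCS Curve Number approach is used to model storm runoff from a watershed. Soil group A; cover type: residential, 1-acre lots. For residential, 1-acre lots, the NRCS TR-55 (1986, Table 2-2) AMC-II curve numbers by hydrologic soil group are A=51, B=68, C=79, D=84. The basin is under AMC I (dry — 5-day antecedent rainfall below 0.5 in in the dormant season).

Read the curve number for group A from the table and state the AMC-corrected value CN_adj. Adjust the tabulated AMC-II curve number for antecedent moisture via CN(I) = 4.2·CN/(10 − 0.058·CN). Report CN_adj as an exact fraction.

NRCS table: residential, 1-acre lots, soil group A → CN(II) = 51
Dry (AMC I): CN(I) = 4.2·51/(10 − 0.058·51) = (1071/5)/(3521/500) = 15300/503 ≈ 30.417

CN_adj = 15300/503 ≈ 30.417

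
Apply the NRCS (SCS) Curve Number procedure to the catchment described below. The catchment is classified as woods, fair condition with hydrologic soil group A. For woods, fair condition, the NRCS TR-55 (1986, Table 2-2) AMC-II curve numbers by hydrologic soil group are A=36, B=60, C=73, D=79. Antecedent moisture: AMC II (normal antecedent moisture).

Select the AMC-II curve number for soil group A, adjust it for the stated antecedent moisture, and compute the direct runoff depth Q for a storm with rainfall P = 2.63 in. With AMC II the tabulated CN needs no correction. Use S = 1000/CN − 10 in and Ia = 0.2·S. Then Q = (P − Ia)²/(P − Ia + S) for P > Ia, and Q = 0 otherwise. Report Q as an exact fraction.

Q = 0 in ≈ 0.000 in

NRCS table: woods, fair condition, soil group A → CN(II) = 36
CN(II) = 36; AMC II needs no correction.
Max retention: S = 1000/36 − 10 = 160/9 in (≈ 17.778 in)
Ia = 0.2·(160/9) = 32/9 in ≈ 3.556 in
P = 2.630 ≤ Ia = 3.556 in: entire storm abstracted, Q = 0.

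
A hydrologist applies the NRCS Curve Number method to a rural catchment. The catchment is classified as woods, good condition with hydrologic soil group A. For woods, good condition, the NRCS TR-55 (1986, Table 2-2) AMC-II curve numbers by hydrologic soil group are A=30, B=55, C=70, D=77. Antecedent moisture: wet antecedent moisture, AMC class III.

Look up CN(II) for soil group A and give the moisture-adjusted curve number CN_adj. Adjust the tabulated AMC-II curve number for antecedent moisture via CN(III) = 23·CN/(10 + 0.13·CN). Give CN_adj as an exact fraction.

CN_adj = 6900/139 ≈ 49.640

NRCS table: woods, good condition, soil group A → CN(II) = 30
Adjust CN=30 to AMC III: 23·30/(10 + 0.13·30) → 690 ÷ (139/10) = 6900/139 ≈ 49.640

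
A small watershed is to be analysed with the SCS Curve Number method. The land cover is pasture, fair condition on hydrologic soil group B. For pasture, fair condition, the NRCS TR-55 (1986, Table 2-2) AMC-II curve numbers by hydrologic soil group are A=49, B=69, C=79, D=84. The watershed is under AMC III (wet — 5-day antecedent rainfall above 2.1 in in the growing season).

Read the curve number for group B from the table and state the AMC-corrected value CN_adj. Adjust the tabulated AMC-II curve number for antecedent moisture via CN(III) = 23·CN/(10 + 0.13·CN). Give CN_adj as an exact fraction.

CN_adj = 158700/1897 ≈ 83.658

NRCS table: pasture, fair condition, soil group B → CN(II) = 69
Wet (AMC III): CN(III) = 23·69/(10 + 0.13·69) = 1587/(1897/100) = 158700/1897 ≈ 83.658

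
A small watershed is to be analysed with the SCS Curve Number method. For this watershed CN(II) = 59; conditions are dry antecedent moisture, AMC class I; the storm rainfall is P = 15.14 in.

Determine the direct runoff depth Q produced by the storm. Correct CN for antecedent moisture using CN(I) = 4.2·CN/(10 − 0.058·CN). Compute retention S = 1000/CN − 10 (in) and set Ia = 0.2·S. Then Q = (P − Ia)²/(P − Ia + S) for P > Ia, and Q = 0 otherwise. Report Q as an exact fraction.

CN(I) from CN(II)=59: (4.2·59)/(10 − 0.058·59) = 123900/3289 ≈ 37.671
Max retention: S = 1000/(123900/3289) − 10 = 20500/1239 in (≈ 16.546 in)
Ia = 0.2S: 0.2·16.546 = 3.309 in (exactly 4100/1239)
Since P=15.140 > Ia=3.309: effective rainfall P−Ia = 732923/61950 in
Q = (732923/61950)²/((732923/61950) + 20500/1239) = (537176123929/3837802500)/(1757923/61950) = 537176123929/108903329850 in ≈ 4.933 in

Q = 537176123929/108903329850 in ≈ 4.933 in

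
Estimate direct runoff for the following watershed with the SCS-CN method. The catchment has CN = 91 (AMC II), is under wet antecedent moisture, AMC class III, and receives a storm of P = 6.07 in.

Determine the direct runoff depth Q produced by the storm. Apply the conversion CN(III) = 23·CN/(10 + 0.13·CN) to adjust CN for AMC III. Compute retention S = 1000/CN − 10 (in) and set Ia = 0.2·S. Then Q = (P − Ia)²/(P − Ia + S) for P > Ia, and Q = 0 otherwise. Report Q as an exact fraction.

Wet (AMC III): CN(III) = 23·91/(10 + 0.13·91) = 2093/(2183/100) = 209300/2183 ≈ 95.877
Max retention: S = 1000/(209300/2183) − 10 = 900/2093 in (≈ 0.430 in)
Ia = 0.2·(900/2093) = 180/2093 in ≈ 0.086 in
Since P=6.070 > Ia=0.086: effective rainfall P−Ia = 1252451/209300 in
Q = (1252451/209300)²/((1252451/209300) + 900/2093) = (1568633507401/43806490000)/(1342451/209300) = 1568633507401/280974994300 in ≈ 5.583 in

Q = 1568633507401/280974994300 in ≈ 5.583 in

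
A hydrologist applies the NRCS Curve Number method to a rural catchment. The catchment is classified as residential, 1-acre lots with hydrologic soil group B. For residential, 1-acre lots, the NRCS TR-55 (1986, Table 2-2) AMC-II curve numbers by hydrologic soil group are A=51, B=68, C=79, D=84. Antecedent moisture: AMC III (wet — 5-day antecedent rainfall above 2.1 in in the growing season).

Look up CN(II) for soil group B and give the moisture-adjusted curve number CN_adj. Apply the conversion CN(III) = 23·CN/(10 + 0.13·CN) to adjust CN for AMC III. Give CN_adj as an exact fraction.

NRCS table: residential, 1-acre lots, soil group B → CN(II) = 68
CN(III) from CN(II)=68: (23·68)/(10 + 0.13·68) = 39100/471 ≈ 83.015

CN_adj = 39100/471 ≈ 83.015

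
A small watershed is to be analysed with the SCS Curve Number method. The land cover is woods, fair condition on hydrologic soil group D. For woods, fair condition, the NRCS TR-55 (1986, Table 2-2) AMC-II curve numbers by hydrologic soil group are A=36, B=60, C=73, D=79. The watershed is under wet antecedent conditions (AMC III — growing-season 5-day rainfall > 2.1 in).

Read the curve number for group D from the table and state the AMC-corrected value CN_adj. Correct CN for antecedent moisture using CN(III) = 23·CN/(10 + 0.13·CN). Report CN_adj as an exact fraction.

NRCS table: woods, fair condition, soil group D → CN(II) = 79
CN(III) from CN(II)=79: (23·79)/(10 + 0.13·79) = 181700/2027 ≈ 89.640

CN_adj = 181700/2027 ≈ 89.640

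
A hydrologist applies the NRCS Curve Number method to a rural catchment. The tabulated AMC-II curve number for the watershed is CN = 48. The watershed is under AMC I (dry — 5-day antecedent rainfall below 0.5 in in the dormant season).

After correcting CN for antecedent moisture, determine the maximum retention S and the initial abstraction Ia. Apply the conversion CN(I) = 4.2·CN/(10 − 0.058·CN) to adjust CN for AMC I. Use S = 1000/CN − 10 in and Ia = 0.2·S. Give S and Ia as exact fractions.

Dry (AMC I): CN(I) = 4.2·48/(10 − 0.058·48) = (1008/5)/(902/125) = 12600/451 ≈ 27.938
S = 1000/(12600/451) − 10 = 1625/63 in ≈ 25.794 in
Initial abstraction Ia = S/5 = (1625/63)/5 = 325/63 ≈ 5.159 in

S = 1625/63 in ≈ 25.794 in; Ia = 325/63 in ≈ 5.159 in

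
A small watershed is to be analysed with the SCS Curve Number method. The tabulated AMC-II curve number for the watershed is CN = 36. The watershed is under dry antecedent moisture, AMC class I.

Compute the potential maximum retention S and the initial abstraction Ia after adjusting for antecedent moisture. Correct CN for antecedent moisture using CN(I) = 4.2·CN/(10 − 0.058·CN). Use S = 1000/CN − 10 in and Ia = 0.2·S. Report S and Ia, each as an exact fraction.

S = 8000/189 in ≈ 42.328 in; Ia = 1600/189 in ≈ 8.466 in

Adjust CN=36 to AMC I: 4.2·36/(10 − 0.058·36) → (756/5) ÷ (989/125) = 18900/989 ≈ 19.110
S = 1000/(18900/989) − 10 = 8000/189 in ≈ 42.328 in
Initial abstraction Ia = S/5 = (8000/189)/5 = 1600/189 ≈ 8.466 in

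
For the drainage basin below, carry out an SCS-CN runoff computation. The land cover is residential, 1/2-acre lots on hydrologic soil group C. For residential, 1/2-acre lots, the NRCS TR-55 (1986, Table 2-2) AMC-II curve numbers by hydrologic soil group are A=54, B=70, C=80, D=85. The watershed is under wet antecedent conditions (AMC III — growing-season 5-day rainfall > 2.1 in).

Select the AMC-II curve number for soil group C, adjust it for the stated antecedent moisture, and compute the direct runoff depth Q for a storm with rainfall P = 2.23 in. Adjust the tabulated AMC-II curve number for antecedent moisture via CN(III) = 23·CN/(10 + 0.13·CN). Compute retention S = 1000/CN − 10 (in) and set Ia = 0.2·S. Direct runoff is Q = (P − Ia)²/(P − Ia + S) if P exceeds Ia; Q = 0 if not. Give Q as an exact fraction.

NRCS table: residential, 1/2-acre lots, soil group C → CN(II) = 80
CN(III) from CN(II)=80: (23·80)/(10 + 0.13·80) = 4600/51 ≈ 90.196
Max retention: S = 1000/(4600/51) − 10 = 25/23 in (≈ 1.087 in)
Ia = 0.2·(25/23) = 5/23 in ≈ 0.217 in
Excess rainfall: 2.230 − 0.217 = 2.013 in; P > Ia so Q > 0
Q = (4629/2300)²/((4629/2300) + 25/23) = (21427641/5290000)/(7129/2300) = 21427641/16396700 in ≈ 1.307 in

Q = 21427641/16396700 in ≈ 1.307 in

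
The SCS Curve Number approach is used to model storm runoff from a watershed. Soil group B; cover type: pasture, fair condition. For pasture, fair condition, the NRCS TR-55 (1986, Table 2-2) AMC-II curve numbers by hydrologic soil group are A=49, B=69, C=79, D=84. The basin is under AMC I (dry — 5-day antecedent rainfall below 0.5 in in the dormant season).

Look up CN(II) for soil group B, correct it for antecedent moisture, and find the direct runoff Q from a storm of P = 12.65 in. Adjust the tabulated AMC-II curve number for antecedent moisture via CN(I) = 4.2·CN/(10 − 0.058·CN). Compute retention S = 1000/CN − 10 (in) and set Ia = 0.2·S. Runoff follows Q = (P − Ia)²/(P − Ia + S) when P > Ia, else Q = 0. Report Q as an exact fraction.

NRCS table: pasture, fair condition, soil group B → CN(II) = 69
CN(I) from CN(II)=69: (4.2·69)/(10 − 0.058·69) = 144900/2999 ≈ 48.316
Retention S: 1000/CN − 10 with CN=48.316 → S = 15500/1449 ≈ 10.697 in
Ia = 0.2S: 0.2·10.697 = 2.139 in (exactly 3100/1449)
P − Ia = 12.650 − 2.139 = 304597/28980 ≈ 10.511 in (> 0, runoff occurs)
Runoff Q = (P−Ia)²/(P−Ia+S) = (10.511)²/(10.511+10.697) = 92779332409/17811021060 ≈ 5.209 in

Q = 92779332409/17811021060 in ≈ 5.209 in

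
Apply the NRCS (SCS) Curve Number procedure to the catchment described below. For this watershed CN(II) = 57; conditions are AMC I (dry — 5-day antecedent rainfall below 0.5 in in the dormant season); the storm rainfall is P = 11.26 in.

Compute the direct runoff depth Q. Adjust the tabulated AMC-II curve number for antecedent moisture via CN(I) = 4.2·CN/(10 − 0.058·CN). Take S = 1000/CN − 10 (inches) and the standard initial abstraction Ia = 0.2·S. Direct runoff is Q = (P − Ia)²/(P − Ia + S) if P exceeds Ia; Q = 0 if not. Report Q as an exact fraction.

Q = 210599305921/91804573350 in ≈ 2.294 in

Adjust CN=57 to AMC I: 4.2·57/(10 − 0.058·57) → (1197/5) ÷ (3347/500) = 119700/3347 ≈ 35.763
S = 1000/(119700/3347) − 10 = 21500/1197 in ≈ 17.962 in
Initial abstraction Ia = S/5 = (21500/1197)/5 = 4300/1197 ≈ 3.592 in
Excess rainfall: 11.260 − 3.592 = 7.668 in; P > Ia so Q > 0
Q: (458911/59850)² ÷ (1533911/59850) = 210599305921/91804573350 in (≈ 2.294 in)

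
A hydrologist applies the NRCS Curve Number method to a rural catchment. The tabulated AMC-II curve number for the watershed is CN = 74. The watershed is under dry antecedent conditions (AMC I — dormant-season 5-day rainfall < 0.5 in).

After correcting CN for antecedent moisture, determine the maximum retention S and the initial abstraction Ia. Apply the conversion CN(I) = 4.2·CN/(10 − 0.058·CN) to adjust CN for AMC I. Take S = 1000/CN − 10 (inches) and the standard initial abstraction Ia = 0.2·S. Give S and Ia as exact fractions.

CN(I) from CN(II)=74: (4.2·74)/(10 − 0.058·74) = 77700/1427 ≈ 54.450
Retention S: 1000/CN − 10 with CN=54.450 → S = 6500/777 ≈ 8.366 in
Initial abstraction Ia = S/5 = (6500/777)/5 = 1300/777 ≈ 1.673 in

S = 6500/777 in ≈ 8.366 in; Ia = 1300/777 in ≈ 1.673 in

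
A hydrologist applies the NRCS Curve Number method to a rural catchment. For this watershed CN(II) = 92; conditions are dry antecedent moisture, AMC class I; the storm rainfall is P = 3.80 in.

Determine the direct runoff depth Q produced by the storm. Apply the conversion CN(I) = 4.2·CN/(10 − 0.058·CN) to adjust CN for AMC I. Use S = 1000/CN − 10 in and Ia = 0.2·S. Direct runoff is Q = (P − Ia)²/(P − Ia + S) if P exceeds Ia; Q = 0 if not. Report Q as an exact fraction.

CN(I) from CN(II)=92: (4.2·92)/(10 − 0.058·92) = 48300/583 ≈ 82.847
S = 1000/(48300/583) − 10 = 1000/483 in ≈ 2.070 in
Initial abstraction Ia = S/5 = (1000/483)/5 = 200/483 ≈ 0.414 in
Since P=3.800 > Ia=0.414: effective rainfall P−Ia = 8177/2415 in
Runoff Q = (P−Ia)²/(P−Ia+S) = (3.386)²/(3.386+2.070) = 66863329/31822455 ≈ 2.101 in

Q = 66863329/31822455 in ≈ 2.101 in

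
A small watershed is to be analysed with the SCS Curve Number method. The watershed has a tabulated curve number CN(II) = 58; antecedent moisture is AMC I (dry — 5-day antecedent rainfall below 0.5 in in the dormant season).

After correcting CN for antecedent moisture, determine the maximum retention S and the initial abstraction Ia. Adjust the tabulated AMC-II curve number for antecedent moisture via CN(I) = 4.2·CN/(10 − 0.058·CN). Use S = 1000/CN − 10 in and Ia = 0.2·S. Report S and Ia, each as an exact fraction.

S = 500/29 in ≈ 17.241 in; Ia = 100/29 in ≈ 3.448 in

Adjust CN=58 to AMC I: 4.2·58/(10 − 0.058·58) → (1218/5) ÷ (1659/250) = 2900/79 ≈ 36.709
S = 1000/(2900/79) − 10 = 500/29 in ≈ 17.241 in
Ia = 0.2S: 0.2·17.241 = 3.448 in (exactly 100/29)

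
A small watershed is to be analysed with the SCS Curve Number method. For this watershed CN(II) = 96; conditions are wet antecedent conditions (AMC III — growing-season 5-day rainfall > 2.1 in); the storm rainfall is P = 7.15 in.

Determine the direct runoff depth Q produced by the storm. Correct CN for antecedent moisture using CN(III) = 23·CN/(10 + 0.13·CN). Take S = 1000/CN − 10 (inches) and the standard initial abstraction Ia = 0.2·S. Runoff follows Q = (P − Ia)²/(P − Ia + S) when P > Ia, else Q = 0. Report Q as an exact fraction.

Q = 96373489/13892460 in ≈ 6.937 in

CN(III) from CN(II)=96: (23·96)/(10 + 0.13·96) = 27600/281 ≈ 98.221
S = 1000/(27600/281) − 10 = 25/138 in ≈ 0.181 in
Ia = 0.2·(25/138) = 5/138 in ≈ 0.036 in
Since P=7.150 > Ia=0.036: effective rainfall P−Ia = 9817/1380 in
Q: (9817/1380)² ÷ (10067/1380) = 96373489/13892460 in (≈ 6.937 in)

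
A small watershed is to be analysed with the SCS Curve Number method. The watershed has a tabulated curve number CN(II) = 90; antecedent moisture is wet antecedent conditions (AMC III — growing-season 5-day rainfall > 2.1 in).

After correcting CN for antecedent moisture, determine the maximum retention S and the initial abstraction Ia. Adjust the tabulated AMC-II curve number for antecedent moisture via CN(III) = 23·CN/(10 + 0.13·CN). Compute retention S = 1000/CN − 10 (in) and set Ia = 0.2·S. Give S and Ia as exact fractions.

CN(III) from CN(II)=90: (23·90)/(10 + 0.13·90) = 20700/217 ≈ 95.392
Retention S: 1000/CN − 10 with CN=95.392 → S = 100/207 ≈ 0.483 in
Ia = 0.2S: 0.2·0.483 = 0.097 in (exactly 20/207)

S = 100/207 in ≈ 0.483 in; Ia = 20/207 in ≈ 0.097 in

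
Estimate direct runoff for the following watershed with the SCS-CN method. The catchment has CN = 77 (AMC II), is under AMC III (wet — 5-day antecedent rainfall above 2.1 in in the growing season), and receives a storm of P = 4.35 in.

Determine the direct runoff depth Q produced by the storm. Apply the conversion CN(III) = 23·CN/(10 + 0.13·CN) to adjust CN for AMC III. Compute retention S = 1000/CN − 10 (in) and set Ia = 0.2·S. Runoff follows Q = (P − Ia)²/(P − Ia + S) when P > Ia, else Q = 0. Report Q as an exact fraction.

Q = 39677401/12780460 in ≈ 3.105 in

CN(III) from CN(II)=77: (23·77)/(10 + 0.13·77) = 7700/87 ≈ 88.506
Retention S: 1000/CN − 10 with CN=88.506 → S = 100/77 ≈ 1.299 in
Ia = 0.2·(100/77) = 20/77 in ≈ 0.260 in
P − Ia = 4.350 − 0.260 = 6299/1540 ≈ 4.090 in (> 0, runoff occurs)
Runoff Q = (P−Ia)²/(P−Ia+S) = (4.090)²/(4.090+1.299) = 39677401/12780460 ≈ 3.105 in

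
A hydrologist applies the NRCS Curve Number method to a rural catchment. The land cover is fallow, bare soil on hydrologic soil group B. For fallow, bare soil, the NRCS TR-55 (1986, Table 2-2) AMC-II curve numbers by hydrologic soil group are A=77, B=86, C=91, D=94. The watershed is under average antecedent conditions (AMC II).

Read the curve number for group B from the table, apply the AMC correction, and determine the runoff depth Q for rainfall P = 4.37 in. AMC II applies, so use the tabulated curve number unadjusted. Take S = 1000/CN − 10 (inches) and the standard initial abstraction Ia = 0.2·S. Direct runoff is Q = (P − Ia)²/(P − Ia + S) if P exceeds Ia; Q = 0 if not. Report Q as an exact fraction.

NRCS table: fallow, bare soil, soil group B → CN(II) = 86
AMC II — tabulated CN = 86 applies directly.
Max retention: S = 1000/86 − 10 = 70/43 in (≈ 1.628 in)
Ia = 0.2·(70/43) = 14/43 in ≈ 0.326 in
Since P=4.370 > Ia=0.326: effective rainfall P−Ia = 17391/4300 in
Runoff Q = (P−Ia)²/(P−Ia+S) = (4.044)²/(4.044+1.628) = 302446881/104881300 ≈ 2.884 in

Q = 302446881/104881300 in ≈ 2.884 in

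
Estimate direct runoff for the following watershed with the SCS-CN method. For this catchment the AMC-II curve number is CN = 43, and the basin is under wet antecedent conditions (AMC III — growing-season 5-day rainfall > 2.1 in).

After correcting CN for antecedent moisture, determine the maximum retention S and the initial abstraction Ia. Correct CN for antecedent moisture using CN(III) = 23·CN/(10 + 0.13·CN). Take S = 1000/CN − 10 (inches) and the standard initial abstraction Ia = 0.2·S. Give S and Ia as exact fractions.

S = 5700/989 in ≈ 5.763 in; Ia = 1140/989 in ≈ 1.153 in

Wet (AMC III): CN(III) = 23·43/(10 + 0.13·43) = 989/(1559/100) = 98900/1559 ≈ 63.438
Retention S: 1000/CN − 10 with CN=63.438 → S = 5700/989 ≈ 5.763 in
Initial abstraction Ia = S/5 = (5700/989)/5 = 1140/989 ≈ 1.153 in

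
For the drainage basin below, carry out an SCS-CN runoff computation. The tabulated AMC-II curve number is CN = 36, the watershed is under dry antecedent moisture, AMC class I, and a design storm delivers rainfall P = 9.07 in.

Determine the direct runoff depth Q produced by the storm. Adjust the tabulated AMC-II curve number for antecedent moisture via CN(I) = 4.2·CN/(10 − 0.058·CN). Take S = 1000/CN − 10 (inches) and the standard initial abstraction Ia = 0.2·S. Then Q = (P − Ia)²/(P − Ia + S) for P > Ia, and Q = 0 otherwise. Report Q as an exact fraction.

CN(I) from CN(II)=36: (4.2·36)/(10 − 0.058·36) = 18900/989 ≈ 19.110
S = 1000/(18900/989) − 10 = 8000/189 in ≈ 42.328 in
Ia = 0.2S: 0.2·42.328 = 8.466 in (exactly 1600/189)
Since P=9.070 > Ia=8.466: effective rainfall P−Ia = 11423/18900 in
Q: (11423/18900)² ÷ (811423/18900) = 130484929/15335894700 in (≈ 0.009 in)

Q = 130484929/15335894700 in ≈ 0.009 in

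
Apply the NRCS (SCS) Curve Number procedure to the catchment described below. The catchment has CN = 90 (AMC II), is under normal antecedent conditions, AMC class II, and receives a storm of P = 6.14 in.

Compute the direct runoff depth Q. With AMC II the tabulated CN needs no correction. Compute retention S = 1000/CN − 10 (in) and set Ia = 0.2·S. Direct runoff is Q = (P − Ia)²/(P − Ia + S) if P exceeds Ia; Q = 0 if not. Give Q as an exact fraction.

Q = 7091569/1423350 in ≈ 4.982 in

CN(II) = 90; AMC II needs no correction.
Retention S: 1000/CN − 10 with CN=90.000 → S = 10/9 ≈ 1.111 in
Initial abstraction Ia = S/5 = (10/9)/5 = 2/9 ≈ 0.222 in
P − Ia = 6.140 − 0.222 = 2663/450 ≈ 5.918 in (> 0, runoff occurs)
Q = (2663/450)²/((2663/450) + 10/9) = (7091569/202500)/(3163/450) = 7091569/1423350 in ≈ 4.982 in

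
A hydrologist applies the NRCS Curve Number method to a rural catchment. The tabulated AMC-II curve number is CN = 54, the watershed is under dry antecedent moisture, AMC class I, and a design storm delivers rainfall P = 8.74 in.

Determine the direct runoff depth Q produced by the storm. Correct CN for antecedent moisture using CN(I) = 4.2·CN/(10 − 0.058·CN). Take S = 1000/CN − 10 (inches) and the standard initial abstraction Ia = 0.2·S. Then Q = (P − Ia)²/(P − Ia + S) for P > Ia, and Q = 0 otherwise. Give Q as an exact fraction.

Dry (AMC I): CN(I) = 4.2·54/(10 − 0.058·54) = (1134/5)/(1717/250) = 56700/1717 ≈ 33.023
S = 1000/(56700/1717) − 10 = 11500/567 in ≈ 20.282 in
Ia = 0.2S: 0.2·20.282 = 4.056 in (exactly 2300/567)
Excess rainfall: 8.740 − 4.056 = 4.684 in; P > Ia so Q > 0
Runoff Q = (P−Ia)²/(P−Ia+S) = (4.684)²/(4.684+20.282) = 766533167/872414550 ≈ 0.879 in

Q = 766533167/872414550 in ≈ 0.879 in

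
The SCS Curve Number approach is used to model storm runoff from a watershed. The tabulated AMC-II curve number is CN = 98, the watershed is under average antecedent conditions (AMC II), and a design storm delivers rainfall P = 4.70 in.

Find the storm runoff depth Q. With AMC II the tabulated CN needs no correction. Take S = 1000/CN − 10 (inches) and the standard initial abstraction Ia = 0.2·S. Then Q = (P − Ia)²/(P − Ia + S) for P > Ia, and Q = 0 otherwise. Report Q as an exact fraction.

Q = 5212089/1167670 in ≈ 4.464 in

AMC II — tabulated CN = 98 applies directly.
S = 1000/98 − 10 = 10/49 in ≈ 0.204 in
Ia = 0.2·(10/49) = 2/49 in ≈ 0.041 in
Since P=4.700 > Ia=0.041: effective rainfall P−Ia = 2283/490 in
Q = (2283/490)²/((2283/490) + 10/49) = (5212089/240100)/(2383/490) = 5212089/1167670 in ≈ 4.464 in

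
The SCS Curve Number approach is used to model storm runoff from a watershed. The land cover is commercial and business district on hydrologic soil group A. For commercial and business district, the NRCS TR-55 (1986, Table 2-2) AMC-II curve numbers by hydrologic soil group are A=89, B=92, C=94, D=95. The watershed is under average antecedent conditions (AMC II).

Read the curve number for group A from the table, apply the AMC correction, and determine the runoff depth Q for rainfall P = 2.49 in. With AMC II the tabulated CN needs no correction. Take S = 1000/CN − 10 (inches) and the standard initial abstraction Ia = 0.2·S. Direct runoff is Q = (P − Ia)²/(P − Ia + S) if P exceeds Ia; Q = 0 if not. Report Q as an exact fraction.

Q = 398441521/275552900 in ≈ 1.446 in

NRCS table: commercial and business district, soil group A → CN(II) = 89
CN(II) = 89; AMC II needs no correction.
S = 1000/89 − 10 = 110/89 in ≈ 1.236 in
Initial abstraction Ia = S/5 = (110/89)/5 = 22/89 ≈ 0.247 in
Since P=2.490 > Ia=0.247: effective rainfall P−Ia = 19961/8900 in
Runoff Q = (P−Ia)²/(P−Ia+S) = (2.243)²/(2.243+1.236) = 398441521/275552900 ≈ 1.446 in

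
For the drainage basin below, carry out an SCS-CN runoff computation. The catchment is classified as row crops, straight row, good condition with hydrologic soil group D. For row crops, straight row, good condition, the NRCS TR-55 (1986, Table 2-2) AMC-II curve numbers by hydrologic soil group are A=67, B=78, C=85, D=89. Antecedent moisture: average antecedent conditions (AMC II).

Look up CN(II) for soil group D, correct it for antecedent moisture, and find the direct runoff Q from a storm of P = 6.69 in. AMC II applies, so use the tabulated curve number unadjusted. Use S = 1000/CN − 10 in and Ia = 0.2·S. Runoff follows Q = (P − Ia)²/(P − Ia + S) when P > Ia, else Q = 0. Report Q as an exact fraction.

Q = 3287990281/608234900 in ≈ 5.406 in

NRCS table: row crops, straight row, good condition, soil group D → CN(II) = 89
AMC II — tabulated CN = 89 applies directly.
Retention S: 1000/CN − 10 with CN=89.000 → S = 110/89 ≈ 1.236 in
Initial abstraction Ia = S/5 = (110/89)/5 = 22/89 ≈ 0.247 in
Since P=6.690 > Ia=0.247: effective rainfall P−Ia = 57341/8900 in
Q: (57341/8900)² ÷ (68341/8900) = 3287990281/608234900 in (≈ 5.406 in)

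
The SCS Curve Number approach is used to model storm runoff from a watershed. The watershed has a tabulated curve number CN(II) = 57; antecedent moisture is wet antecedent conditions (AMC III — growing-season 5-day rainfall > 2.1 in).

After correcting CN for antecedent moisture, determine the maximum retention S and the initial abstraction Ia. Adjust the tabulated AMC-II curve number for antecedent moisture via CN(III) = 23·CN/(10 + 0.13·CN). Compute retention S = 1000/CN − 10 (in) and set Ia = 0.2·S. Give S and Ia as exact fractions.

Wet (AMC III): CN(III) = 23·57/(10 + 0.13·57) = 1311/(1741/100) = 131100/1741 ≈ 75.302
S = 1000/(131100/1741) − 10 = 4300/1311 in ≈ 3.280 in
Ia = 0.2S: 0.2·3.280 = 0.656 in (exactly 860/1311)

S = 4300/1311 in ≈ 3.280 in; Ia = 860/1311 in ≈ 0.656 in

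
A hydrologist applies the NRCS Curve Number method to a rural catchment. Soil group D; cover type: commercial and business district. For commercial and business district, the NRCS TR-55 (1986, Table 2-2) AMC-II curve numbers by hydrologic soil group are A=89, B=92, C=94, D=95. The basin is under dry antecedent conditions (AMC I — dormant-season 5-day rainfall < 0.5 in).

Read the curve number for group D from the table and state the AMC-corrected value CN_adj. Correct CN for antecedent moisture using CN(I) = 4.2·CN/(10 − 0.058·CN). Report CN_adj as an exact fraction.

NRCS table: commercial and business district, soil group D → CN(II) = 95
Dry (AMC I): CN(I) = 4.2·95/(10 − 0.058·95) = 399/(449/100) = 39900/449 ≈ 88.864

CN_adj = 39900/449 ≈ 88.864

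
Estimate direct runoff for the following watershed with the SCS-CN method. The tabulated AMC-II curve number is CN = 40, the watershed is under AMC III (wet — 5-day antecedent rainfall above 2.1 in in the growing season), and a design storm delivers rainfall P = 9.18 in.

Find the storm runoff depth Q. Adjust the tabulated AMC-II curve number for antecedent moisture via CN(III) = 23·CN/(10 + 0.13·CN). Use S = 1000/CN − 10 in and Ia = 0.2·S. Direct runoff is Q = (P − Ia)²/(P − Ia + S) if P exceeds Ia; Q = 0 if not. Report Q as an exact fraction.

CN(III) from CN(II)=40: (23·40)/(10 + 0.13·40) = 1150/19 ≈ 60.526
Max retention: S = 1000/(1150/19) − 10 = 150/23 in (≈ 6.522 in)
Ia = 0.2·(150/23) = 30/23 in ≈ 1.304 in
Since P=9.180 > Ia=1.304: effective rainfall P−Ia = 9057/1150 in
Q = (9057/1150)²/((9057/1150) + 150/23) = (82029249/1322500)/(16557/1150) = 27343083/6346850 in ≈ 4.308 in

Q = 27343083/6346850 in ≈ 4.308 in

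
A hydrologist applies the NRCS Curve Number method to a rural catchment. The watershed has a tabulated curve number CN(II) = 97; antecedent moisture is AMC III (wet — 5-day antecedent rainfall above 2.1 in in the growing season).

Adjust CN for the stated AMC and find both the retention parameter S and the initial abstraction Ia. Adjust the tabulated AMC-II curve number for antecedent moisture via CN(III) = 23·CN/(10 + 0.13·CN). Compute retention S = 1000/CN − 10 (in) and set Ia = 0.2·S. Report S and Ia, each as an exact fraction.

CN(III) from CN(II)=97: (23·97)/(10 + 0.13·97) = 223100/2261 ≈ 98.673
Retention S: 1000/CN − 10 with CN=98.673 → S = 300/2231 ≈ 0.134 in
Ia = 0.2·(300/2231) = 60/2231 in ≈ 0.027 in

S = 300/2231 in ≈ 0.134 in; Ia = 60/2231 in ≈ 0.027 in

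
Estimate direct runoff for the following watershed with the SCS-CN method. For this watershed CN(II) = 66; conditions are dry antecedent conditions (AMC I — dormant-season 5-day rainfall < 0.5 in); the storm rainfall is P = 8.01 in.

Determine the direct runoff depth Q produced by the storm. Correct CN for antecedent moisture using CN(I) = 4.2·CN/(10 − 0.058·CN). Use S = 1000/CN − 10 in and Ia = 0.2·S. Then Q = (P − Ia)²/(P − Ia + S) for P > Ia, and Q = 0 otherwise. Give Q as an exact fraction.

Dry (AMC I): CN(I) = 4.2·66/(10 − 0.058·66) = (1386/5)/(1543/250) = 69300/1543 ≈ 44.913
Max retention: S = 1000/(69300/1543) − 10 = 8500/693 in (≈ 12.266 in)
Initial abstraction Ia = S/5 = (8500/693)/5 = 1700/693 ≈ 2.453 in
Excess rainfall: 8.010 − 2.453 = 5.557 in; P > Ia so Q > 0
Q: (385093/69300)² ÷ (1235093/69300) = 148296618649/85591944900 in (≈ 1.733 in)

Q = 148296618649/85591944900 in ≈ 1.733 in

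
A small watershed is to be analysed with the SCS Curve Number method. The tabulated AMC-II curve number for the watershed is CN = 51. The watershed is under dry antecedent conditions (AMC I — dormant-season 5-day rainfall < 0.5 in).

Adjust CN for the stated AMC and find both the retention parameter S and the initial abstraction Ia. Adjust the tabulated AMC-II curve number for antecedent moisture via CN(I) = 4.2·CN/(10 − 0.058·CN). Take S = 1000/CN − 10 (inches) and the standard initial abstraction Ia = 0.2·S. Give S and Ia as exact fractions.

Adjust CN=51 to AMC I: 4.2·51/(10 − 0.058·51) → (1071/5) ÷ (3521/500) = 15300/503 ≈ 30.417
S = 1000/(15300/503) − 10 = 3500/153 in ≈ 22.876 in
Initial abstraction Ia = S/5 = (3500/153)/5 = 700/153 ≈ 4.575 in

S = 3500/153 in ≈ 22.876 in; Ia = 700/153 in ≈ 4.575 in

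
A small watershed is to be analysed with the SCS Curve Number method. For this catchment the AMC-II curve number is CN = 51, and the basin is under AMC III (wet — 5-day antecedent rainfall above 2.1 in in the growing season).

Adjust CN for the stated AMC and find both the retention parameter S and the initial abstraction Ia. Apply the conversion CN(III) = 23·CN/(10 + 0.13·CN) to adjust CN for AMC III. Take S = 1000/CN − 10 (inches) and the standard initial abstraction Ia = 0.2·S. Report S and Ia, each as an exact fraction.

S = 4900/1173 in ≈ 4.177 in; Ia = 980/1173 in ≈ 0.835 in

Wet (AMC III): CN(III) = 23·51/(10 + 0.13·51) = 1173/(1663/100) = 117300/1663 ≈ 70.535
Retention S: 1000/CN − 10 with CN=70.535 → S = 4900/1173 ≈ 4.177 in
Initial abstraction Ia = S/5 = (4900/1173)/5 = 980/1173 ≈ 0.835 in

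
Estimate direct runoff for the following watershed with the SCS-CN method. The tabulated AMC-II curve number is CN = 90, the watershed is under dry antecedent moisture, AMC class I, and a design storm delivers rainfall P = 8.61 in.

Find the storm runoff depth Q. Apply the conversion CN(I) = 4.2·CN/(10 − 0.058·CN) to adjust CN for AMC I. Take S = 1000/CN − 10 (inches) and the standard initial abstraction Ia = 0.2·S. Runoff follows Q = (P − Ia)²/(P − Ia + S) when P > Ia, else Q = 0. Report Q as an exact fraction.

Adjust CN=90 to AMC I: 4.2·90/(10 − 0.058·90) → 378 ÷ (239/50) = 18900/239 ≈ 79.079
S = 1000/(18900/239) − 10 = 500/189 in ≈ 2.646 in
Ia = 0.2S: 0.2·2.646 = 0.529 in (exactly 100/189)
P − Ia = 8.610 − 0.529 = 152729/18900 ≈ 8.081 in (> 0, runoff occurs)
Q = (152729/18900)²/((152729/18900) + 500/189) = (23326147441/357210000)/(202729/18900) = 23326147441/3831578100 in ≈ 6.088 in

Q = 23326147441/3831578100 in ≈ 6.088 in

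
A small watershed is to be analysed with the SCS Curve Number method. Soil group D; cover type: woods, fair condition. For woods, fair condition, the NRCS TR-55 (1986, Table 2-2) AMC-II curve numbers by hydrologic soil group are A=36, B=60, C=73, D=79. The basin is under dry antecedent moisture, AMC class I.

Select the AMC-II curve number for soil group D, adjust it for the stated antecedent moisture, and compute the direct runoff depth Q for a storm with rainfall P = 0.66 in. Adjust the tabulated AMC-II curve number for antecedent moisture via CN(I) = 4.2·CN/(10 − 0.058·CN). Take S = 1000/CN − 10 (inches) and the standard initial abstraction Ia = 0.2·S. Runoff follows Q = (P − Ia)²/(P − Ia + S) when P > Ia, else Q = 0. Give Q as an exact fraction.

NRCS table: woods, fair condition, soil group D → CN(II) = 79
CN(I) from CN(II)=79: (4.2·79)/(10 − 0.058·79) = 7900/129 ≈ 61.240
Max retention: S = 1000/(7900/129) − 10 = 500/79 in (≈ 6.329 in)
Ia = 0.2·(500/79) = 100/79 in ≈ 1.266 in
P = 0.660 ≤ Ia = 1.266 in: entire storm abstracted, Q = 0.

Q = 0 in ≈ 0.000 in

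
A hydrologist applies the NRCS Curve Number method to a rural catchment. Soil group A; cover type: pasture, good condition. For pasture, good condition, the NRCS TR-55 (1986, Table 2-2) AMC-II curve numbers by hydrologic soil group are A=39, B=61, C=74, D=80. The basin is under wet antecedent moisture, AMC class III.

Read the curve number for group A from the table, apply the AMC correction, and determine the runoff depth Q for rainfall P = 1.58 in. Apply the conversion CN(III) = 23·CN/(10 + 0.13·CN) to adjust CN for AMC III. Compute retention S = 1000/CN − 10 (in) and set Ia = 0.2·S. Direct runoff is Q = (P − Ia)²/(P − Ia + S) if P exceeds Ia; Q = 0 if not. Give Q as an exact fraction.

Q = 97278769/14121605550 in ≈ 0.007 in

NRCS table: pasture, good condition, soil group A → CN(II) = 39
CN(III) from CN(II)=39: (23·39)/(10 + 0.13·39) = 89700/1507 ≈ 59.522
Max retention: S = 1000/(89700/1507) − 10 = 6100/897 in (≈ 6.800 in)
Initial abstraction Ia = S/5 = (6100/897)/5 = 1220/897 ≈ 1.360 in
Excess rainfall: 1.580 − 1.360 = 0.220 in; P > Ia so Q > 0
Runoff Q = (P−Ia)²/(P−Ia+S) = (0.220)²/(0.220+6.800) = 97278769/14121605550 ≈ 0.007 in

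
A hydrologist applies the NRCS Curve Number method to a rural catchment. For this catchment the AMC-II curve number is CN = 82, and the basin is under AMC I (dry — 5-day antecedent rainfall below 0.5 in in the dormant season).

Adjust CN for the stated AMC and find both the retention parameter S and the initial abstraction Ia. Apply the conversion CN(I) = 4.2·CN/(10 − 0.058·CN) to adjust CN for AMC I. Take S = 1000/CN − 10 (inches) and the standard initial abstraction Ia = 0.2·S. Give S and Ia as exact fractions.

S = 1500/287 in ≈ 5.226 in; Ia = 300/287 in ≈ 1.045 in

CN(I) from CN(II)=82: (4.2·82)/(10 − 0.058·82) = 28700/437 ≈ 65.675
Max retention: S = 1000/(28700/437) − 10 = 1500/287 in (≈ 5.226 in)
Ia = 0.2S: 0.2·5.226 = 1.045 in (exactly 300/287)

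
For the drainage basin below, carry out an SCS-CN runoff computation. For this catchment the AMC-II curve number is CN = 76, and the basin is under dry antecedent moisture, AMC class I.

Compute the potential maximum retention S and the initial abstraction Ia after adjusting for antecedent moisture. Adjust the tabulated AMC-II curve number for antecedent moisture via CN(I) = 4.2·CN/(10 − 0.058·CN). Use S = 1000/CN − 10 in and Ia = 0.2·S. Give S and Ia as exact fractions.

S = 1000/133 in ≈ 7.519 in; Ia = 200/133 in ≈ 1.504 in

Dry (AMC I): CN(I) = 4.2·76/(10 − 0.058·76) = (1596/5)/(699/125) = 13300/233 ≈ 57.082
S = 1000/(13300/233) − 10 = 1000/133 in ≈ 7.519 in
Ia = 0.2S: 0.2·7.519 = 1.504 in (exactly 200/133)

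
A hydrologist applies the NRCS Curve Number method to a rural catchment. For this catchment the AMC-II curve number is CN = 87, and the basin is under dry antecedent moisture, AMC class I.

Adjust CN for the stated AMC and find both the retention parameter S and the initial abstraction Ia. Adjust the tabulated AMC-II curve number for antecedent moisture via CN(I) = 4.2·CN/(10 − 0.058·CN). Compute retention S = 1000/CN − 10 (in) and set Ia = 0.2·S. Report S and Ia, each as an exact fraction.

Adjust CN=87 to AMC I: 4.2·87/(10 − 0.058·87) → (1827/5) ÷ (2477/500) = 182700/2477 ≈ 73.759
Max retention: S = 1000/(182700/2477) − 10 = 6500/1827 in (≈ 3.558 in)
Initial abstraction Ia = S/5 = (6500/1827)/5 = 1300/1827 ≈ 0.712 in

S = 6500/1827 in ≈ 3.558 in; Ia = 1300/1827 in ≈ 0.712 in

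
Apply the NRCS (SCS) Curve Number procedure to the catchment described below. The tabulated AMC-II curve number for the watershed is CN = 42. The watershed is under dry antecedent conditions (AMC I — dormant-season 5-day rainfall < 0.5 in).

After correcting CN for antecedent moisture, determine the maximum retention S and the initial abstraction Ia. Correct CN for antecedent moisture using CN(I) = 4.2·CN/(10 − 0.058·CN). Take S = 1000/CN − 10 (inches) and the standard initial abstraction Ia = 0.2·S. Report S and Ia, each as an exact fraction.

Dry (AMC I): CN(I) = 4.2·42/(10 − 0.058·42) = (882/5)/(1891/250) = 44100/1891 ≈ 23.321
Max retention: S = 1000/(44100/1891) − 10 = 14500/441 in (≈ 32.880 in)
Initial abstraction Ia = S/5 = (14500/441)/5 = 2900/441 ≈ 6.576 in

S = 14500/441 in ≈ 32.880 in; Ia = 2900/441 in ≈ 6.576 in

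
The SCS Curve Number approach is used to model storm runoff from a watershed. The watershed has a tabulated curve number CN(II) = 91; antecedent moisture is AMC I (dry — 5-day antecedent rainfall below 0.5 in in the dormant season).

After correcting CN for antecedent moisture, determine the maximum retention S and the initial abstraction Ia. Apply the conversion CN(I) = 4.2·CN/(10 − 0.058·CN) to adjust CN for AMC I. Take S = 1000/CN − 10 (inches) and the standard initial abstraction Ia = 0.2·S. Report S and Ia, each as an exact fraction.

Dry (AMC I): CN(I) = 4.2·91/(10 − 0.058·91) = (1911/5)/(2361/500) = 63700/787 ≈ 80.940
Max retention: S = 1000/(63700/787) − 10 = 1500/637 in (≈ 2.355 in)
Ia = 0.2S: 0.2·2.355 = 0.471 in (exactly 300/637)

S = 1500/637 in ≈ 2.355 in; Ia = 300/637 in ≈ 0.471 in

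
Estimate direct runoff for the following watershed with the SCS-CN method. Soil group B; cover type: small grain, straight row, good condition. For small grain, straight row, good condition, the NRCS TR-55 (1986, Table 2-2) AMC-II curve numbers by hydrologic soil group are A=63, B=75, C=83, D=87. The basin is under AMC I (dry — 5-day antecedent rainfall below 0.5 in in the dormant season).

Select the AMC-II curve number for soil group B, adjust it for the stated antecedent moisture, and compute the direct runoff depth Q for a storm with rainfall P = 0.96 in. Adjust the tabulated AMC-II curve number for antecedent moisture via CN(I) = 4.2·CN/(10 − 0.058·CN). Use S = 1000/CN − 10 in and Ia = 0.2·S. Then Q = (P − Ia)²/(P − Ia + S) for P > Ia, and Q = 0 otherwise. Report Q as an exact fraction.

NRCS table: small grain, straight row, good condition, soil group B → CN(II) = 75
Adjust CN=75 to AMC I: 4.2·75/(10 − 0.058·75) → 315 ÷ (113/20) = 6300/113 ≈ 55.752
Retention S: 1000/CN − 10 with CN=55.752 → S = 500/63 ≈ 7.937 in
Ia = 0.2·(500/63) = 100/63 in ≈ 1.587 in
P = 0.960 ≤ Ia = 1.587 in: entire storm abstracted, Q = 0.

Q = 0 in ≈ 0.000 in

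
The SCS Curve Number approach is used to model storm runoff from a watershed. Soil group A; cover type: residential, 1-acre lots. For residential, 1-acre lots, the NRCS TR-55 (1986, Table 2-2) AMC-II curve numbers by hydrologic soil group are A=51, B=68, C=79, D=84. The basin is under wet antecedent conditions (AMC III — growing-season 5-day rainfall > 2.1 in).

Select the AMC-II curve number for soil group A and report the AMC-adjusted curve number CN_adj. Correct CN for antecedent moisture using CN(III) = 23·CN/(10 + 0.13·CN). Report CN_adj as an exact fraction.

CN_adj = 117300/1663 ≈ 70.535

NRCS table: residential, 1-acre lots, soil group A → CN(II) = 51
Wet (AMC III): CN(III) = 23·51/(10 + 0.13·51) = 1173/(1663/100) = 117300/1663 ≈ 70.535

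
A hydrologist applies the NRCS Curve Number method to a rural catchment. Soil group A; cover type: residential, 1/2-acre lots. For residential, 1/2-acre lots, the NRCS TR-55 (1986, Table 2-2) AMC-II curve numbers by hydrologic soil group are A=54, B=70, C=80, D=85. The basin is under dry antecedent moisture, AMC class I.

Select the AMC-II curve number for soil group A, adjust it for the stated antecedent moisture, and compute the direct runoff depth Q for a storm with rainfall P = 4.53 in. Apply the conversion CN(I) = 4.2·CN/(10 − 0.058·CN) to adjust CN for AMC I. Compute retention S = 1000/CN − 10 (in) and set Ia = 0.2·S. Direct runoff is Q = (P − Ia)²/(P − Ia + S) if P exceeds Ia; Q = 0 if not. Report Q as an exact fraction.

NRCS table: residential, 1/2-acre lots, soil group A → CN(II) = 54
CN(I) from CN(II)=54: (4.2·54)/(10 − 0.058·54) = 56700/1717 ≈ 33.023
Retention S: 1000/CN − 10 with CN=33.023 → S = 11500/567 ≈ 20.282 in
Ia = 0.2·(11500/567) = 2300/567 in ≈ 4.056 in
P − Ia = 4.530 − 4.056 = 26851/56700 ≈ 0.474 in (> 0, runoff occurs)
Q = (26851/56700)²/((26851/56700) + 11500/567) = (720976201/3214890000)/(1176851/56700) = 720976201/66727451700 in ≈ 0.011 in

Q = 720976201/66727451700 in ≈ 0.011 in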